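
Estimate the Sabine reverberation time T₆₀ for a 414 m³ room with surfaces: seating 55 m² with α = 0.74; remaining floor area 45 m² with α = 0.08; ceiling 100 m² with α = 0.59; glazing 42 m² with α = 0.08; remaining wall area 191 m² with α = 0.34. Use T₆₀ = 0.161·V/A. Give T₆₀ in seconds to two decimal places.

A = Σ Sᵢαᵢ = 55·0.74 + 45·0.08 + 100·0.59 + 42·0.08 + 191·0.34 = 171.60 m².
T₆₀ = 0.161 × 414 / 171.60 = 0.388 s.

0.39 s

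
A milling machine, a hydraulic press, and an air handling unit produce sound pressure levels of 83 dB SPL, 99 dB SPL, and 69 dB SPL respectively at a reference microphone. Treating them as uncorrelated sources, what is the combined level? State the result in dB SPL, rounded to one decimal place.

99.1 dB SPL

Incoherent sources combine by intensity addition: L_total = 10·log₁₀(Σ 10^(L_i/10)).
Σ 10^(L/10) = 10^(83/10) + 10^(99/10) + 10^(69/10) = 8.151e+09.
L_total = 10·log₁₀(8.151e+09) = 99.11 dB SPL.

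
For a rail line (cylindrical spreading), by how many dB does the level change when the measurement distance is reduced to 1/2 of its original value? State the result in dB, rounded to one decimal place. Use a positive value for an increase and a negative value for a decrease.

With cylindrical spreading the level changes by −10·log₁₀(r₂/r₁).
ΔL = −10·log₁₀(0.5) = +3.01 dB.

+3.0 dB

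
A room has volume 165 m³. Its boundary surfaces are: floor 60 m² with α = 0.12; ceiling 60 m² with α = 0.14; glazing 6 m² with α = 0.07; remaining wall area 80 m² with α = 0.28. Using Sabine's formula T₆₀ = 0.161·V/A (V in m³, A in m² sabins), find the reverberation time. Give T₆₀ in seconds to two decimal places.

0.69 s

Summing Sᵢαᵢ: 60·0.12 + 60·0.14 + 6·0.07 + 80·0.28 = 38.42 m².
T₆₀ = 0.161·V/A = 0.161·165/38.42 = 0.691 s.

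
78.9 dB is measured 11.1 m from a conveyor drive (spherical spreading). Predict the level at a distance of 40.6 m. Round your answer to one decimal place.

Point-source attenuation: ΔL = 20·log₁₀(r₂/r₁) = 20·log₁₀(40.6/11.1) = 11.264 dB.
L₂ = 78.9 − 20·log₁₀(40.6/11.1) = 78.9 − 11.264 = 67.64 dB.

67.6 dB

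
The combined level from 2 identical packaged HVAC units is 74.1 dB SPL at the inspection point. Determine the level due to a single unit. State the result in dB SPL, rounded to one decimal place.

71.1 dB SPL

2 equal contributions raise the level by 10·log₁₀ 2 = 3.010 dB, so each unit alone gives 74.1 − 3.010.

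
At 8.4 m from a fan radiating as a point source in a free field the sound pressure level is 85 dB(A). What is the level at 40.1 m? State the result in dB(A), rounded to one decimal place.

71.4 dB(A)

Spherical spreading from a point source gives a 20·log₁₀(r₂/r₁) drop.
L₂ = 85 − 20·log₁₀(40.1/8.4) = 85 − 13.577 = 71.42 dB(A).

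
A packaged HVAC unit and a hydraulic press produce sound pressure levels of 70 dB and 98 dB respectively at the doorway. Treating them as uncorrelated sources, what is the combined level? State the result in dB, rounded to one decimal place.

Incoherent sources combine by intensity addition: L_total = 10·log₁₀(Σ 10^(L_i/10)).
Σ 10^(L/10) = 10^(70/10) + 10^(98/10) = 6.320e+09.
L_total = 10·log₁₀(6.320e+09) = 98.01 dB.

98.0 dB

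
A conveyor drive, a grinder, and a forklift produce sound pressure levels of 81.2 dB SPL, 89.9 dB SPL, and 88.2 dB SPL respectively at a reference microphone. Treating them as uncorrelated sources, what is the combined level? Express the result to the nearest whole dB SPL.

92 dB SPL

Incoherent sources combine by intensity addition: L_total = 10·log₁₀(Σ 10^(L_i/10)).
Σ 10^(L/10) = 10^(81.2/10) + 10^(89.9/10) + 10^(88.2/10) = 1.770e+09.
L_total = 10·log₁₀(1.770e+09) = 92.48 dB SPL.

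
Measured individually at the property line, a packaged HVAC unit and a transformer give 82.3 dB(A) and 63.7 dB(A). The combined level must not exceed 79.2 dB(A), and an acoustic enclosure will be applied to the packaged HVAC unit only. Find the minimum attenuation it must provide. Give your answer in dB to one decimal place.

The untreated sources together contribute 10^(63.7/10) = 2.344e+06, i.e. 63.70 dB(A).
The limit corresponds to 10^(79.2/10) = 8.318e+07; subtracting the fixed part leaves 8.083e+07 for the packaged HVAC unit, i.e. 79.08 dB(A).
Required insertion loss = 82.3 − 79.08 = 3.22 dB.

3.2 dB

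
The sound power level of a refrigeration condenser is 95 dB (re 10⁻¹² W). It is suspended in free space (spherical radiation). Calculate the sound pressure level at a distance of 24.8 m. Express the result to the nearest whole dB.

Free-field spherical radiation: L_p = L_w − 10·log₁₀(4π·r²), r = 24.8 m.
4π·r² = 7729 m², 10·log₁₀ of that is 38.881 dB.
L_p = 95 − 38.881 = 56.12 dB.

56 dB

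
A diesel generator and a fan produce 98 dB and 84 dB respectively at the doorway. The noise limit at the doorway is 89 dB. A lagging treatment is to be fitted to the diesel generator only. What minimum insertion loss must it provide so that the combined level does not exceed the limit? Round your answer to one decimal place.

10.7 dB

Everything except the diesel generator sums to 10^(84/10) = 2.512e+08 in linear terms, 84.00 dB.
The limit corresponds to 10^(89/10) = 7.943e+08; subtracting the fixed part leaves 5.431e+08 for the diesel generator, i.e. 87.35 dB.
Required insertion loss = 98 − 87.35 = 10.65 dB.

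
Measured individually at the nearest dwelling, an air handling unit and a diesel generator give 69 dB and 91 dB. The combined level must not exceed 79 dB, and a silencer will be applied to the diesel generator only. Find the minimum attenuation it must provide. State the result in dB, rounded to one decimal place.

Everything except the diesel generator sums to 10^(69/10) = 7.943e+06 in linear terms, 69.00 dB.
To meet 79 dB overall, the treated diesel generator may contribute at most 10^(79/10) − 7.943e+06 = 7.149e+07, i.e. 78.54 dB.
So the diesel generator must be reduced from 91 to 78.54 dB: IL = 12.46 dB.

12.5 dB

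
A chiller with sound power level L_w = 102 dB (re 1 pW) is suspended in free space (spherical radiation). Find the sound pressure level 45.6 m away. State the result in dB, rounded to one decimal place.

57.8 dB

Free-field spherical radiation: L_p = L_w − 10·log₁₀(4π·r²), r = 45.6 m.
4π·r² = 2.613e+04 m², 10·log₁₀ of that is 44.171 dB.
L_p = 102 − 44.171 = 57.83 dB.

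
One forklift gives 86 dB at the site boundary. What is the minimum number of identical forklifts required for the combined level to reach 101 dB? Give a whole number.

32

Need L₁ + 10·log₁₀ N ≥ 101, i.e. log₁₀ N ≥ 1.50.
N ≥ 10^(15.0/10) = 31.623, so N = 32.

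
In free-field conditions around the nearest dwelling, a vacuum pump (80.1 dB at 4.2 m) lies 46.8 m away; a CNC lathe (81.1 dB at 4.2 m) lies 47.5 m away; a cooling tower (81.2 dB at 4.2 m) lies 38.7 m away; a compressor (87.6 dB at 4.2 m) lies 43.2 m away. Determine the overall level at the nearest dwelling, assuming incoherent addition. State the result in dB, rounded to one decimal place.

69.5 dB

Propagate each source to the receiver with L = L_ref − 20·log₁₀(r/r_ref), then add intensities.
vacuum pump: 80.1 − 20·log₁₀(46.8/4.2) = 80.1 − 20.94 = 59.16 dB.
CNC lathe: 81.1 − 20·log₁₀(47.5/4.2) = 81.1 − 21.07 = 60.03 dB.
cooling tower: 81.2 − 20·log₁₀(38.7/4.2) = 81.2 − 19.29 = 61.91 dB.
compressor: 87.6 − 20·log₁₀(43.2/4.2) = 87.6 − 20.24 = 67.36 dB.
Σ 10^(L/10) = 8.823e+06 → L_total = 10·log₁₀(8.823e+06) = 69.46 dB.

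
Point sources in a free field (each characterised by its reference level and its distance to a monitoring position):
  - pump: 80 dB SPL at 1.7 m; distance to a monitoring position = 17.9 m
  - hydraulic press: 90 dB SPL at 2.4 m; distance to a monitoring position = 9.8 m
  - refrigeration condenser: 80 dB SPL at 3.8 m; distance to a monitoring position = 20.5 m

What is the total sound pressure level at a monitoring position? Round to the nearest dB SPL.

78 dB SPL

Propagate each source to the receiver with L = L_ref − 20·log₁₀(r/r_ref), then add intensities.
pump: 80 − 20·log₁₀(17.9/1.7) = 80 − 20.45 = 59.55 dB SPL.
hydraulic press: 90 − 20·log₁₀(9.8/2.4) = 90 − 12.22 = 77.78 dB SPL.
refrigeration condenser: 80 − 20·log₁₀(20.5/3.8) = 80 − 14.64 = 65.36 dB SPL.
Σ 10^(L/10) = 6.431e+07 → L_total = 10·log₁₀(6.431e+07) = 78.08 dB SPL.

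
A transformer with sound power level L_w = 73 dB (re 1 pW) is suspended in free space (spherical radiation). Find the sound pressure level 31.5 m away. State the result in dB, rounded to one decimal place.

L_p = L_w − 10·log₁₀(4π·r²) with r = 31.5 m.
4π·r² = 1.247e+04 m², 10·log₁₀ of that is 40.958 dB.
L_p = 73 − 40.958 = 32.04 dB.

32.0 dB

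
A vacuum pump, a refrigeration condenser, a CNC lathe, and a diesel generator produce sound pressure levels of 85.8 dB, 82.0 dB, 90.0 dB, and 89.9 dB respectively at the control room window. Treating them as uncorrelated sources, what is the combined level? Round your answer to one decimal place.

94.0 dB

For uncorrelated sources the intensities add, so convert each level to linear form, sum, and take 10·log₁₀ of the total.
Σ 10^(L/10) = 10^(85.8/10) + 10^(82.0/10) + 10^(90.0/10) + 10^(89.9/10) = 2.516e+09.
L_total = 10·log₁₀(2.516e+09) = 94.01 dB.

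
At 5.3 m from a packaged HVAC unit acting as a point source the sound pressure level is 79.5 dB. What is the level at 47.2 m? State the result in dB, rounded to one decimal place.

60.5 dB

For a point source, L₂ = L₁ − 20·log₁₀(r₂/r₁).
L₂ = 79.5 − 20·log₁₀(47.2/5.3) = 79.5 − 18.993 = 60.51 dB.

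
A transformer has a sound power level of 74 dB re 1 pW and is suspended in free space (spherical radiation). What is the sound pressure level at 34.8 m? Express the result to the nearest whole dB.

L_p = L_w − 10·log₁₀(4π·r²) with r = 34.8 m.
4π·r² = 1.522e+04 m², 10·log₁₀ of that is 41.824 dB.
L_p = 74 − 41.824 = 32.18 dB.

32 dB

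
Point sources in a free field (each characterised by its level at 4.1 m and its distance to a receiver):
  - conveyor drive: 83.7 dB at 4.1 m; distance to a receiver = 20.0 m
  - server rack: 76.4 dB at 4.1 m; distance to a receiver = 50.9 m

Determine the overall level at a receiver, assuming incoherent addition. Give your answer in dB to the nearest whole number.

Apply inverse-square spreading to bring every level to the receiver, then sum 10^(L/10).
conveyor drive: 83.7 − 20·log₁₀(20.0/4.1) = 83.7 − 13.76 = 69.94 dB.
server rack: 76.4 − 20·log₁₀(50.9/4.1) = 76.4 − 21.88 = 54.52 dB.
Σ 10^(L/10) = 1.013e+07 → L_total = 10·log₁₀(1.013e+07) = 70.06 dB.

70 dB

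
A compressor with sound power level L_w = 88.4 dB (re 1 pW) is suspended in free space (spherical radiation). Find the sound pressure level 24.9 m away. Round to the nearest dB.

The power spreads over a sphere of area 4π·r², so L_p = L_w − 10·log₁₀(4π·r²).
4π·r² = 7791 m², 10·log₁₀ of that is 38.916 dB.
L_p = 88.4 − 38.916 = 49.48 dB.

49 dB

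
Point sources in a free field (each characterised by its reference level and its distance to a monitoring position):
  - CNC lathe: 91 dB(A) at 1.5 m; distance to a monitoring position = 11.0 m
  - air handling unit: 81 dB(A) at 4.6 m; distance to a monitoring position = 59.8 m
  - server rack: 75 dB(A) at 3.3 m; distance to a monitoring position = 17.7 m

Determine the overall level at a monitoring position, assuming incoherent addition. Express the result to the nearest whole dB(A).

74 dB(A)

Apply inverse-square spreading to bring every level to the receiver, then sum 10^(L/10).
CNC lathe: 91 − 20·log₁₀(11.0/1.5) = 91 − 17.31 = 73.69 dB(A).
air handling unit: 81 − 20·log₁₀(59.8/4.6) = 81 − 22.28 = 58.72 dB(A).
server rack: 75 − 20·log₁₀(17.7/3.3) = 75 − 14.59 = 60.41 dB(A).
Σ 10^(L/10) = 2.525e+07 → L_total = 10·log₁₀(2.525e+07) = 74.02 dB(A).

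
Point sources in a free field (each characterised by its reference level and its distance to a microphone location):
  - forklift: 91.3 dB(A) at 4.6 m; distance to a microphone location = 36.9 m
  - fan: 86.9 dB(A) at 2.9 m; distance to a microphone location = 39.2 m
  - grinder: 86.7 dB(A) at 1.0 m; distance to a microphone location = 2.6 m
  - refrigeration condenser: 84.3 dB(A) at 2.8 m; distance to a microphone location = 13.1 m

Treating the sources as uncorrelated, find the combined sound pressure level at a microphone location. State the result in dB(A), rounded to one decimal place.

80.2 dB(A)

Propagate each source to the receiver with L = L_ref − 20·log₁₀(r/r_ref), then add intensities.
forklift: 91.3 − 20·log₁₀(36.9/4.6) = 91.3 − 18.09 = 73.21 dB(A).
fan: 86.9 − 20·log₁₀(39.2/2.9) = 86.9 − 22.62 = 64.28 dB(A).
grinder: 86.7 − 20·log₁₀(2.6/1.0) = 86.7 − 8.30 = 78.40 dB(A).
refrigeration condenser: 84.3 − 20·log₁₀(13.1/2.8) = 84.3 − 13.40 = 70.90 dB(A).
Σ 10^(L/10) = 1.051e+08 → L_total = 10·log₁₀(1.051e+08) = 80.22 dB(A).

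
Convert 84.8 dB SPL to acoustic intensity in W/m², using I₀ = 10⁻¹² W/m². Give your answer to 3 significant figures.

L = 10·log₁₀(I/I₀) ⇒ I = I₀·10^(L/10) = 10⁻¹² × 10^8.48.

0.000302 W/m²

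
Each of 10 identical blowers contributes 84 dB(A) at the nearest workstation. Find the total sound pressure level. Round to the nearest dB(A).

94 dB(A)

L_total = L₁ + 10·log₁₀ N for N identical incoherent sources.
L_total = 84 + 10·log₁₀(10) = 84 + 10.000 = 94.00 dB(A).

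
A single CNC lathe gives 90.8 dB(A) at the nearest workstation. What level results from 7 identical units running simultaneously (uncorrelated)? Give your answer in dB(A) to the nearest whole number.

L_total = L₁ + 10·log₁₀ N for N identical incoherent sources.
L_total = 90.8 + 10·log₁₀(7) = 90.8 + 8.451 = 99.25 dB(A).

99 dB(A)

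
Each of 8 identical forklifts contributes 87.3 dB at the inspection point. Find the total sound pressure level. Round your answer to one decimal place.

96.3 dB

N identical incoherent sources raise the level by 10·log₁₀ N.
L_total = 87.3 + 10·log₁₀(8) = 87.3 + 9.031 = 96.33 dB.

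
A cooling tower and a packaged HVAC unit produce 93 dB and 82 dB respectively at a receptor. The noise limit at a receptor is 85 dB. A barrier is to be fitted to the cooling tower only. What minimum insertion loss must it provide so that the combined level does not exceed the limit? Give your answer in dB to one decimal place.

The untreated sources together contribute 10^(82/10) = 1.585e+08, i.e. 82.00 dB.
The limit corresponds to 10^(85/10) = 3.162e+08; subtracting the fixed part leaves 1.577e+08 for the cooling tower, i.e. 81.98 dB.
Required insertion loss = 93 − 81.98 = 11.02 dB.

11.0 dB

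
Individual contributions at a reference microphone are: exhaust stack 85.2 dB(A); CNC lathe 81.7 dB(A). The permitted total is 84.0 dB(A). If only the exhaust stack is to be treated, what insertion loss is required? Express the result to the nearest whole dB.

Everything except the exhaust stack sums to 10^(81.7/10) = 1.479e+08 in linear terms, 81.70 dB(A).
To meet 84.0 dB(A) overall, the treated exhaust stack may contribute at most 10^(84.0/10) − 1.479e+08 = 1.033e+08, i.e. 80.14 dB(A).
So the exhaust stack must be reduced from 85.2 to 80.14 dB(A): IL = 5.06 dB.

5 dB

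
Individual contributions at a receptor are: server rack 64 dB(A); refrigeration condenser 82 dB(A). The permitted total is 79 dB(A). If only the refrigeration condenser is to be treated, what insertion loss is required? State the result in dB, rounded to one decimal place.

3.1 dB

The untreated sources together contribute 10^(64/10) = 2.512e+06, i.e. 64.00 dB(A).
The limit corresponds to 10^(79/10) = 7.943e+07; subtracting the fixed part leaves 7.692e+07 for the refrigeration condenser, i.e. 78.86 dB(A).
So the refrigeration condenser must be reduced from 82 to 78.86 dB(A): IL = 3.14 dB.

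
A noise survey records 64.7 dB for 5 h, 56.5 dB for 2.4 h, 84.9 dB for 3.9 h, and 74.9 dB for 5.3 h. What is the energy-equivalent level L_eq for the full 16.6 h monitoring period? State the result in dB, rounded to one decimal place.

L_eq = 10·log₁₀[(1/T)·Σ tᵢ·10^(Lᵢ/10)] with T = 16.6 h.
Σ tᵢ·10^(Lᵢ/10) = 5·10^(64.7/10) + 2.4·10^(56.5/10) + 3.9·10^(84.9/10) + 5.3·10^(74.9/10) = 1.385e+09.
L_eq = 10·log₁₀(1.385e+09/16.6) = 79.21 dB.

79.2 dB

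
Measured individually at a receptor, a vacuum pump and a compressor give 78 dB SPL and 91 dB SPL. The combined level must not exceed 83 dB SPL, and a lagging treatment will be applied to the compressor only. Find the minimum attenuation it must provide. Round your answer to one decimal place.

Fixed contribution from the other source: Σ 10^(L/10) = 10^(78/10) = 6.310e+07 (78.00 dB SPL).
To meet 83 dB SPL overall, the treated compressor may contribute at most 10^(83/10) − 6.310e+07 = 1.364e+08, i.e. 81.35 dB SPL.
Required insertion loss = 91 − 81.35 = 9.65 dB.

9.7 dB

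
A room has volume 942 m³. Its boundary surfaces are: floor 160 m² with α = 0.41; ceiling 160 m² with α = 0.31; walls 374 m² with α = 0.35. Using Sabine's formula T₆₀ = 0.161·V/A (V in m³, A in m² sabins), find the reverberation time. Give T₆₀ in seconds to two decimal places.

Total absorption A = 160·0.41 + 160·0.31 + 374·0.35 = 246.10 m² sabins.
T₆₀ = 0.161·V/A = 0.161·942/246.10 = 0.616 s.

0.62 s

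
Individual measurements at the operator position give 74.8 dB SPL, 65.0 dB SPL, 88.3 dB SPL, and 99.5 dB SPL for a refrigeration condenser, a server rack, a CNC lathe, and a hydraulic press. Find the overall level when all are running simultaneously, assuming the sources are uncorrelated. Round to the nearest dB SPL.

Incoherent sources combine by intensity addition: L_total = 10·log₁₀(Σ 10^(L_i/10)).
Σ 10^(L/10) = 10^(74.8/10) + 10^(65.0/10) + 10^(88.3/10) + 10^(99.5/10) = 9.622e+09.
L_total = 10·log₁₀(9.622e+09) = 99.83 dB SPL.

100 dB SPL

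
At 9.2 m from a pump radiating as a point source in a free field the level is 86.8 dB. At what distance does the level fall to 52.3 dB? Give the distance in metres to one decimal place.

488.4 m

Point-source spreading drops the level by 20·log₁₀(r₂/r₁); inverting, r₂/r₁ = 10^(ΔL/20).
r₂ = 9.2·10^((86.8−52.3)/20) = 9.2·10^(34.5/20) = 488.41 m.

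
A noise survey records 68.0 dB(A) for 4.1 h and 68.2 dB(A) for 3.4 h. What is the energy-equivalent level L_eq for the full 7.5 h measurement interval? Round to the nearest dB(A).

68 dB(A)

The energy average is taken in the linear domain: L_eq = 10·log₁₀[(Σ tᵢ·10^(Lᵢ/10))/T], T = 7.5 h.
Σ tᵢ·10^(Lᵢ/10) = 4.1·10^(68.0/10) + 3.4·10^(68.2/10) = 4.833e+07.
L_eq = 10·log₁₀(4.833e+07/7.5) = 68.09 dB(A).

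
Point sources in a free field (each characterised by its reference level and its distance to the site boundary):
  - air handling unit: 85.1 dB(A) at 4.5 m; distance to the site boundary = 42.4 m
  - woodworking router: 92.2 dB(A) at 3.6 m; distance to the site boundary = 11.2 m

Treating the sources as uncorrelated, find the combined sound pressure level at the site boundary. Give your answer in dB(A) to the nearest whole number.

First find each source's level at the receiver (point-source: −20·log₁₀(r/r_ref)), then combine on an intensity basis.
air handling unit: 85.1 − 20·log₁₀(42.4/4.5) = 85.1 − 19.48 = 65.62 dB(A).
woodworking router: 92.2 − 20·log₁₀(11.2/3.6) = 92.2 − 9.86 = 82.34 dB(A).
Σ 10^(L/10) = 1.751e+08 → L_total = 10·log₁₀(1.751e+08) = 82.43 dB(A).

82 dB(A)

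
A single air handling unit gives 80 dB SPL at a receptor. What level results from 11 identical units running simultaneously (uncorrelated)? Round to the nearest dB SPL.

90 dB SPL

With 11 equal, uncorrelated contributions the intensity is 11× that of one unit, giving a rise of 10·log₁₀ 11.
L_total = 80 + 10·log₁₀(11) = 80 + 10.414 = 90.41 dB SPL.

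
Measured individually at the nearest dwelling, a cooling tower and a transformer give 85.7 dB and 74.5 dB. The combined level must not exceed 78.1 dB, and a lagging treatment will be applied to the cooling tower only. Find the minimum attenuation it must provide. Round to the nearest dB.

Everything except the cooling tower sums to 10^(74.5/10) = 2.818e+07 in linear terms, 74.50 dB.
The limit corresponds to 10^(78.1/10) = 6.457e+07; subtracting the fixed part leaves 3.638e+07 for the cooling tower, i.e. 75.61 dB.
So the cooling tower must be reduced from 85.7 to 75.61 dB: IL = 10.09 dB.

10 dB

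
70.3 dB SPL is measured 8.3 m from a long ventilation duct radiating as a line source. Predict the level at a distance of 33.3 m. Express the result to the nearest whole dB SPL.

64 dB SPL

For a line source, L₂ = L₁ − 10·log₁₀(r₂/r₁).
L₂ = 70.3 − 10·log₁₀(33.3/8.3) = 70.3 − 6.034 = 64.27 dB SPL.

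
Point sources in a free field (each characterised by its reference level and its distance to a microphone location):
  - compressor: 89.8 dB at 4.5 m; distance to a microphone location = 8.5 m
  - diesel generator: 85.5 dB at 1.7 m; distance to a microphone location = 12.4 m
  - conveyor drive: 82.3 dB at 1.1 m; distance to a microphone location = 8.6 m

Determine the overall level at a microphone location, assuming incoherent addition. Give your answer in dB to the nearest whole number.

Apply inverse-square spreading to bring every level to the receiver, then sum 10^(L/10).
compressor: 89.8 − 20·log₁₀(8.5/4.5) = 89.8 − 5.52 = 84.28 dB.
diesel generator: 85.5 − 20·log₁₀(12.4/1.7) = 85.5 − 17.26 = 68.24 dB.
conveyor drive: 82.3 − 20·log₁₀(8.6/1.1) = 82.3 − 17.86 = 64.44 dB.
Σ 10^(L/10) = 2.771e+08 → L_total = 10·log₁₀(2.771e+08) = 84.43 dB.

84 dB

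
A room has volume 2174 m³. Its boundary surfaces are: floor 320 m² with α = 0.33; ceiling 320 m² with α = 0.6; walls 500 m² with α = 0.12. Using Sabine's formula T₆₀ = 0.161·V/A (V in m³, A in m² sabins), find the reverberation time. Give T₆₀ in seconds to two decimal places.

0.98 s

A = Σ Sᵢαᵢ = 320·0.33 + 320·0.6 + 500·0.12 = 357.60 m².
T₆₀ = 0.161 × 2174 / 357.60 = 0.979 s.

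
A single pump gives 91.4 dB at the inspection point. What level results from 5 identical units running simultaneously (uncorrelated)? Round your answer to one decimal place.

With 5 equal, uncorrelated contributions the intensity is 5× that of one unit, giving a rise of 10·log₁₀ 5.
L_total = 91.4 + 10·log₁₀(5) = 91.4 + 6.990 = 98.39 dB.

98.4 dB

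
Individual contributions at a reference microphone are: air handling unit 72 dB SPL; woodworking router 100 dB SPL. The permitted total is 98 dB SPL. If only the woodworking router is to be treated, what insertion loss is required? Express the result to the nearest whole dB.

Fixed contribution from the other source: Σ 10^(L/10) = 10^(72/10) = 1.585e+07 (72.00 dB SPL).
To meet 98 dB SPL overall, the treated woodworking router may contribute at most 10^(98/10) − 1.585e+07 = 6.294e+09, i.e. 97.99 dB SPL.
Required insertion loss = 100 − 97.99 = 2.01 dB.

2 dB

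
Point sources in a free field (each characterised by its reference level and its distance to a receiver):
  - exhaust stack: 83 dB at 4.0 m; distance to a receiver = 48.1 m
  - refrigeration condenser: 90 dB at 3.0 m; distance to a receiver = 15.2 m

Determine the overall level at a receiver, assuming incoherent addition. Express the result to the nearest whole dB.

76 dB

Apply inverse-square spreading to bring every level to the receiver, then sum 10^(L/10).
exhaust stack: 83 − 20·log₁₀(48.1/4.0) = 83 − 21.60 = 61.40 dB.
refrigeration condenser: 90 − 20·log₁₀(15.2/3.0) = 90 − 14.09 = 75.91 dB.
Σ 10^(L/10) = 4.033e+07 → L_total = 10·log₁₀(4.033e+07) = 76.06 dB.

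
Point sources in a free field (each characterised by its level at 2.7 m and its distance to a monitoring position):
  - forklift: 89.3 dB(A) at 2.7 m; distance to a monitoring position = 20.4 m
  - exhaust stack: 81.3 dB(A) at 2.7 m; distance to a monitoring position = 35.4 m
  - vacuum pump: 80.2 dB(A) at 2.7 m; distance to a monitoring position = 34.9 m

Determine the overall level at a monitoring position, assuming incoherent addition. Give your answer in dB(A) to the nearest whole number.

72 dB(A)

Apply inverse-square spreading to bring every level to the receiver, then sum 10^(L/10).
forklift: 89.3 − 20·log₁₀(20.4/2.7) = 89.3 − 17.57 = 71.73 dB(A).
exhaust stack: 81.3 − 20·log₁₀(35.4/2.7) = 81.3 − 22.35 = 58.95 dB(A).
vacuum pump: 80.2 − 20·log₁₀(34.9/2.7) = 80.2 − 22.23 = 57.97 dB(A).
Σ 10^(L/10) = 1.632e+07 → L_total = 10·log₁₀(1.632e+07) = 72.13 dB(A).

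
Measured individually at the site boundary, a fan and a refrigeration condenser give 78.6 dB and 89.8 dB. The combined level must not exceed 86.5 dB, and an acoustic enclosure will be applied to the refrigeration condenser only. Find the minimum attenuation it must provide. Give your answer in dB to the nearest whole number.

The untreated sources together contribute 10^(78.6/10) = 7.244e+07, i.e. 78.60 dB.
The limit corresponds to 10^(86.5/10) = 4.467e+08; subtracting the fixed part leaves 3.742e+08 for the refrigeration condenser, i.e. 85.73 dB.
So the refrigeration condenser must be reduced from 89.8 to 85.73 dB: IL = 4.07 dB.

4 dB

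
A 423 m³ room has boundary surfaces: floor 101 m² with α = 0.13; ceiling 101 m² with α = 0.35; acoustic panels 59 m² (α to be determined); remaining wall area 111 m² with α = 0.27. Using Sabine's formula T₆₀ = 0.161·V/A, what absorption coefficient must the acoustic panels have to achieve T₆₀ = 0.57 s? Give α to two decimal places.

0.70

A = 0.161·V/T₆₀ = 0.161·423/0.57 = 119.48 m² sabins.
Absorption from the other surfaces = 101·0.13 + 101·0.35 + 111·0.27 = 78.45 m², so the acoustic panels must supply 41.03 m² over 59 m².
α = 41.03/59 = 0.695.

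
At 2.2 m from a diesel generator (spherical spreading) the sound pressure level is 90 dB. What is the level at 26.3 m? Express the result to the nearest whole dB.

68 dB

For a point source, L₂ = L₁ − 20·log₁₀(r₂/r₁).
L₂ = 90 − 20·log₁₀(26.3/2.2) = 90 − 21.551 = 68.45 dB.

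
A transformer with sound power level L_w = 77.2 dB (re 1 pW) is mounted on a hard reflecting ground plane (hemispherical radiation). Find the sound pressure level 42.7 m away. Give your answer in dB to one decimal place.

36.6 dB

L_p = L_w − 10·log₁₀(2π·r²) with r = 42.7 m.
2π·r² = 1.146e+04 m², 10·log₁₀ of that is 40.590 dB.
L_p = 77.2 − 40.590 = 36.61 dB.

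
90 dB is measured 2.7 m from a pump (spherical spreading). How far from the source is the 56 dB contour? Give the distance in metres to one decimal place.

135.3 m

The 34.0 dB drop corresponds to a distance ratio of 10^(34.0/20) for a point source.
r₂ = 2.7·10^((90−56)/20) = 2.7·10^(34.0/20) = 135.32 m.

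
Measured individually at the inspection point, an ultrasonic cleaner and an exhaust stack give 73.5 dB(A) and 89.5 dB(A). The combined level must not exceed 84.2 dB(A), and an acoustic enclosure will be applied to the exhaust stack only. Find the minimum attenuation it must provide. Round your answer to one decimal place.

The untreated sources together contribute 10^(73.5/10) = 2.239e+07, i.e. 73.50 dB(A).
The limit corresponds to 10^(84.2/10) = 2.630e+08; subtracting the fixed part leaves 2.406e+08 for the exhaust stack, i.e. 83.81 dB(A).
Required insertion loss = 89.5 − 83.81 = 5.69 dB.

5.7 dB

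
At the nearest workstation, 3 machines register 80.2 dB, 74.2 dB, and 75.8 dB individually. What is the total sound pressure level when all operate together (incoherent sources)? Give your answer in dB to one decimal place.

82.3 dB

For uncorrelated sources the intensities add, so convert each level to linear form, sum, and take 10·log₁₀ of the total.
Σ 10^(L/10) = 10^(80.2/10) + 10^(74.2/10) + 10^(75.8/10) = 1.690e+08.
L_total = 10·log₁₀(1.690e+08) = 82.28 dB.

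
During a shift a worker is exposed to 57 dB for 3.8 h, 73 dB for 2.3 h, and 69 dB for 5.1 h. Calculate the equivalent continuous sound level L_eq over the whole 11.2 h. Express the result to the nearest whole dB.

The energy average is taken in the linear domain: L_eq = 10·log₁₀[(Σ tᵢ·10^(Lᵢ/10))/T], T = 11.2 h.
Σ tᵢ·10^(Lᵢ/10) = 3.8·10^(57/10) + 2.3·10^(73/10) + 5.1·10^(69/10) = 8.831e+07.
L_eq = 10·log₁₀(8.831e+07/11.2) = 68.97 dB.

69 dB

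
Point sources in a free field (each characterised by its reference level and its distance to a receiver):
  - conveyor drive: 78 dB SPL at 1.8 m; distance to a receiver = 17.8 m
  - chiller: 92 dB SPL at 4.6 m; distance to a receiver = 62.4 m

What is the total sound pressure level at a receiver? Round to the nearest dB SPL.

70 dB SPL

Apply inverse-square spreading to bring every level to the receiver, then sum 10^(L/10).
conveyor drive: 78 − 20·log₁₀(17.8/1.8) = 78 − 19.90 = 58.10 dB SPL.
chiller: 92 − 20·log₁₀(62.4/4.6) = 92 − 22.65 = 69.35 dB SPL.
Σ 10^(L/10) = 9.258e+06 → L_total = 10·log₁₀(9.258e+06) = 69.67 dB SPL.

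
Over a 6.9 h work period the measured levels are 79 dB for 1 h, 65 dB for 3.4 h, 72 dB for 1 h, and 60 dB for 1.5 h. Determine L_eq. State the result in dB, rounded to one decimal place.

The energy average is taken in the linear domain: L_eq = 10·log₁₀[(Σ tᵢ·10^(Lᵢ/10))/T], T = 6.9 h.
Σ tᵢ·10^(Lᵢ/10) = 1·10^(79/10) + 3.4·10^(65/10) + 1·10^(72/10) + 1.5·10^(60/10) = 1.075e+08.
L_eq = 10·log₁₀(1.075e+08/6.9) = 71.93 dB.

71.9 dB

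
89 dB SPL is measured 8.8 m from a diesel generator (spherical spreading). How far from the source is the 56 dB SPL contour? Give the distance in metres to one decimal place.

393.1 m

For a point source L₁ − L₂ = 20·log₁₀(r₂/r₁), so r₂ = r₁·10^((L₁−L₂)/20).
r₂ = 8.8·10^((89−56)/20) = 8.8·10^(33.0/20) = 393.08 m.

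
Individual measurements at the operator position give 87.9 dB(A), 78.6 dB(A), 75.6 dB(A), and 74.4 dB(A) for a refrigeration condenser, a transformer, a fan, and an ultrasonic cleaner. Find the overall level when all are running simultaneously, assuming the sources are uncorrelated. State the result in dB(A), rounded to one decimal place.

88.8 dB(A)

For uncorrelated sources the intensities add, so convert each level to linear form, sum, and take 10·log₁₀ of the total.
Σ 10^(L/10) = 10^(87.9/10) + 10^(78.6/10) + 10^(75.6/10) + 10^(74.4/10) = 7.529e+08.
L_total = 10·log₁₀(7.529e+08) = 88.77 dB(A).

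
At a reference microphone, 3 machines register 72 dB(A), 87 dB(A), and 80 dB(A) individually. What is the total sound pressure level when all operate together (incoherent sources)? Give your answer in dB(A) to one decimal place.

For uncorrelated sources the intensities add, so convert each level to linear form, sum, and take 10·log₁₀ of the total.
Σ 10^(L/10) = 10^(72/10) + 10^(87/10) + 10^(80/10) = 6.170e+08.
L_total = 10·log₁₀(6.170e+08) = 87.90 dB(A).

87.9 dB(A)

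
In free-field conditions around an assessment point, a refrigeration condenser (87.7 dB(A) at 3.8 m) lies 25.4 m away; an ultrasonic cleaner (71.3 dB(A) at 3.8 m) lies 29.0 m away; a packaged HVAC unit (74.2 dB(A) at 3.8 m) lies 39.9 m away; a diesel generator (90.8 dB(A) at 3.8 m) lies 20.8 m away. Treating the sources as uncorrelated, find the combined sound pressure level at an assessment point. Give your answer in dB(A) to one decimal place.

77.3 dB(A)

First find each source's level at the receiver (point-source: −20·log₁₀(r/r_ref)), then combine on an intensity basis.
refrigeration condenser: 87.7 − 20·log₁₀(25.4/3.8) = 87.7 − 16.50 = 71.20 dB(A).
ultrasonic cleaner: 71.3 − 20·log₁₀(29.0/3.8) = 71.3 − 17.65 = 53.65 dB(A).
packaged HVAC unit: 74.2 − 20·log₁₀(39.9/3.8) = 74.2 − 20.42 = 53.78 dB(A).
diesel generator: 90.8 − 20·log₁₀(20.8/3.8) = 90.8 − 14.77 = 76.03 dB(A).
Σ 10^(L/10) = 5.378e+07 → L_total = 10·log₁₀(5.378e+07) = 77.31 dB(A).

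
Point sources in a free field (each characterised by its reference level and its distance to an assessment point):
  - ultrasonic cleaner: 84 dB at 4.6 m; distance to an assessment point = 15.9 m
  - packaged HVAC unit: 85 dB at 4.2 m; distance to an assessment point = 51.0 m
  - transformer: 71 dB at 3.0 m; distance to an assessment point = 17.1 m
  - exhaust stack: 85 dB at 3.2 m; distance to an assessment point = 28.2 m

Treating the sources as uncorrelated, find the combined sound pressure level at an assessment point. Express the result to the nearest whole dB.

Propagate each source to the receiver with L = L_ref − 20·log₁₀(r/r_ref), then add intensities.
ultrasonic cleaner: 84 − 20·log₁₀(15.9/4.6) = 84 − 10.77 = 73.23 dB.
packaged HVAC unit: 85 − 20·log₁₀(51.0/4.2) = 85 − 21.69 = 63.31 dB.
transformer: 71 − 20·log₁₀(17.1/3.0) = 71 − 15.12 = 55.88 dB.
exhaust stack: 85 − 20·log₁₀(28.2/3.2) = 85 − 18.90 = 66.10 dB.
Σ 10^(L/10) = 2.763e+07 → L_total = 10·log₁₀(2.763e+07) = 74.41 dB.

74 dB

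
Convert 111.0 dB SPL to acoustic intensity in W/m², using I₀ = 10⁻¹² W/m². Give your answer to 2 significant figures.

L = 10·log₁₀(I/I₀) ⇒ I = I₀·10^(L/10) = 10⁻¹² × 10^11.10.

0.13 W/m²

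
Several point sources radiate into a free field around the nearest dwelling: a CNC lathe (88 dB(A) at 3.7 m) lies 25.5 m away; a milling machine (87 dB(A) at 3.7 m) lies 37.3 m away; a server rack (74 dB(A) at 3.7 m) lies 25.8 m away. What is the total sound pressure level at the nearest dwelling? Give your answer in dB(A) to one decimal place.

72.7 dB(A)

Apply inverse-square spreading to bring every level to the receiver, then sum 10^(L/10).
CNC lathe: 88 − 20·log₁₀(25.5/3.7) = 88 − 16.77 = 71.23 dB(A).
milling machine: 87 − 20·log₁₀(37.3/3.7) = 87 − 20.07 = 66.93 dB(A).
server rack: 74 − 20·log₁₀(25.8/3.7) = 74 − 16.87 = 57.13 dB(A).
Σ 10^(L/10) = 1.873e+07 → L_total = 10·log₁₀(1.873e+07) = 72.73 dB(A).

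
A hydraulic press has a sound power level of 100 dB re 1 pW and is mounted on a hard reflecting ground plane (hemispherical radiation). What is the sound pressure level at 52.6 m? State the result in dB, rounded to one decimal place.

Free-field hemispherical radiation: L_p = L_w − 10·log₁₀(2π·r²), r = 52.6 m.
2π·r² = 1.738e+04 m², 10·log₁₀ of that is 42.402 dB.
L_p = 100 − 42.402 = 57.60 dB.

57.6 dB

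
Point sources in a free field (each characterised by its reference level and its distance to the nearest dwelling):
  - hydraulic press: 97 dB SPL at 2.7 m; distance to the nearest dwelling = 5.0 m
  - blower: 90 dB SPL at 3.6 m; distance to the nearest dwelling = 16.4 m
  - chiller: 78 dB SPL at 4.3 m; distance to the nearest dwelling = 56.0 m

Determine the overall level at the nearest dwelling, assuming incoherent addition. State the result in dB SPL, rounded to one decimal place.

91.8 dB SPL

Apply inverse-square spreading to bring every level to the receiver, then sum 10^(L/10).
hydraulic press: 97 − 20·log₁₀(5.0/2.7) = 97 − 5.35 = 91.65 dB SPL.
blower: 90 − 20·log₁₀(16.4/3.6) = 90 − 13.17 = 76.83 dB SPL.
chiller: 78 − 20·log₁₀(56.0/4.3) = 78 − 22.29 = 55.71 dB SPL.
Σ 10^(L/10) = 1.510e+09 → L_total = 10·log₁₀(1.510e+09) = 91.79 dB SPL.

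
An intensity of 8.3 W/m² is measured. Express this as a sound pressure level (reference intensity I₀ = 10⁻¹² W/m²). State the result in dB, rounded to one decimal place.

Dividing by I₀ shifts the exponent by 12: I/I₀ = 8.3×10^12.
L = 10·(0.9191 + 12) = 129.19 dB.

129.2 dB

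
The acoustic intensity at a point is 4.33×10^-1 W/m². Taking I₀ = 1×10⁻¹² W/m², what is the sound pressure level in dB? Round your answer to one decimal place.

I/I₀ = 4.33×10^-1/10⁻¹² = 4.33×10^11, and L = 10·log₁₀(I/I₀).
L = 10·(0.6365 + 11) = 116.36 dB.

116.4 dB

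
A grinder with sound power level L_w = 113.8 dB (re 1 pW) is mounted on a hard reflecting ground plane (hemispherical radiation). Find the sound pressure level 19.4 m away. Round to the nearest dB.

Free-field hemispherical radiation: L_p = L_w − 10·log₁₀(2π·r²), r = 19.4 m.
2π·r² = 2365 m², 10·log₁₀ of that is 33.738 dB.
L_p = 113.8 − 33.738 = 80.06 dB.

80 dB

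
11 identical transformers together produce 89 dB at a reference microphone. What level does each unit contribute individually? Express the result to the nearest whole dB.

Dividing the total intensity by 11 lowers the level by 10·log₁₀ 11 = 10.414 dB: L₁ = 89 − 10.414.

79 dB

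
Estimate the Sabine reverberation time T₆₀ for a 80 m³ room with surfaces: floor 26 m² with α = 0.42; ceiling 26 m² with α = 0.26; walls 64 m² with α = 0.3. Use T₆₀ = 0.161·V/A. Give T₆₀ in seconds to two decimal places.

Total absorption A = 26·0.42 + 26·0.26 + 64·0.3 = 36.88 m² sabins.
T₆₀ = 0.161·V/A = 0.161·80/36.88 = 0.349 s.

0.35 s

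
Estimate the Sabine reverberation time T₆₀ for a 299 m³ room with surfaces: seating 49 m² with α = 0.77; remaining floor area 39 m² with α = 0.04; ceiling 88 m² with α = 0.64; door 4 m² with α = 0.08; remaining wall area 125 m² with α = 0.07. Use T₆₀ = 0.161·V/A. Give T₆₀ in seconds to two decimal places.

Total absorption A = 49·0.77 + 39·0.04 + 88·0.64 + 4·0.08 + 125·0.07 = 104.68 m² sabins.
T₆₀ = 0.161·V/A = 0.161·299/104.68 = 0.460 s.

0.46 s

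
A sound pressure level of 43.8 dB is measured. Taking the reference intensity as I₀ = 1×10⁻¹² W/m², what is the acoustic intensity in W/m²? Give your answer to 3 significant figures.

I = I₀·10^(L/10) = 10⁻¹² × 10^(43.8/10) = 10^(-7.620).

2.40e-08 W/m²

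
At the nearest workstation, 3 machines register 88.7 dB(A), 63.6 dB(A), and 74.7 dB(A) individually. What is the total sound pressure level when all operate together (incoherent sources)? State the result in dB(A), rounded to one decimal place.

For uncorrelated sources the intensities add, so convert each level to linear form, sum, and take 10·log₁₀ of the total.
Σ 10^(L/10) = 10^(88.7/10) + 10^(63.6/10) + 10^(74.7/10) = 7.731e+08.
L_total = 10·log₁₀(7.731e+08) = 88.88 dB(A).

88.9 dB(A)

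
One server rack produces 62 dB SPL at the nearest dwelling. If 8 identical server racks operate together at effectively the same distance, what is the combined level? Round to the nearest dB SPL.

With 8 equal, uncorrelated contributions the intensity is 8× that of one unit, giving a rise of 10·log₁₀ 8.
L_total = 62 + 10·log₁₀(8) = 62 + 9.031 = 71.03 dB SPL.

71 dB SPL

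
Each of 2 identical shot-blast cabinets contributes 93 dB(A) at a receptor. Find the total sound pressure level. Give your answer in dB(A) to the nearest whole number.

N identical incoherent sources raise the level by 10·log₁₀ N.
L_total = 93 + 10·log₁₀(2) = 93 + 3.010 = 96.01 dB(A).

96 dB(A)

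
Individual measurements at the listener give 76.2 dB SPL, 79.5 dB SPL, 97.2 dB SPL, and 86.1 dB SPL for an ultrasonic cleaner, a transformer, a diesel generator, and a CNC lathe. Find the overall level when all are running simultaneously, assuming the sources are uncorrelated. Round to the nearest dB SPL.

98 dB SPL

Incoherent sources combine by intensity addition: L_total = 10·log₁₀(Σ 10^(L_i/10)).
Σ 10^(L/10) = 10^(76.2/10) + 10^(79.5/10) + 10^(97.2/10) + 10^(86.1/10) = 5.786e+09.
L_total = 10·log₁₀(5.786e+09) = 97.62 dB SPL.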